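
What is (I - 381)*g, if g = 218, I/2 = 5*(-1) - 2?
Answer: -86110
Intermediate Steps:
I = -14 (I = 2*(5*(-1) - 2) = 2*(-5 - 2) = 2*(-7) = -14)
(I - 381)*g = (-14 - 381)*218 = -395*218 = -86110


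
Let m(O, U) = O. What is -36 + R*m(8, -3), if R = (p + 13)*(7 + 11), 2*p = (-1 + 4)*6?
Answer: 3132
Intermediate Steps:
p = 9 (p = ((-1 + 4)*6)/2 = (3*6)/2 = (½)*18 = 9)
R = 396 (R = (9 + 13)*(7 + 11) = 22*18 = 396)
-36 + R*m(8, -3) = -36 + 396*8 = -36 + 3168 = 3132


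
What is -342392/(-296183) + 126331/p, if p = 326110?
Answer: 149074549693/96588238130 ≈ 1.5434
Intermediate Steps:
-342392/(-296183) + 126331/p = -342392/(-296183) + 126331/326110 = -342392*(-1/296183) + 126331*(1/326110) = 342392/296183 + 126331/326110 = 149074549693/96588238130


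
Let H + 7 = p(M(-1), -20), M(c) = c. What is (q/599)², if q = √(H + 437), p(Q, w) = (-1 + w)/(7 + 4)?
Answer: 4709/3946811 ≈ 0.0011931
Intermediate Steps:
p(Q, w) = -1/11 + w/11 (p(Q, w) = (-1 + w)/11 = (-1 + w)*(1/11) = -1/11 + w/11)
H = -98/11 (H = -7 + (-1/11 + (1/11)*(-20)) = -7 + (-1/11 - 20/11) = -7 - 21/11 = -98/11 ≈ -8.9091)
q = √51799/11 (q = √(-98/11 + 437) = √(4709/11) = √51799/11 ≈ 20.690)
(q/599)² = ((√51799/11)/599)² = ((√51799/11)*(1/599))² = (√51799/6589)² = 4709/3946811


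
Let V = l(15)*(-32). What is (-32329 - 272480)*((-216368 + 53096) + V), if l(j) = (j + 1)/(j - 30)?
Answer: 248781854504/5 ≈ 4.9756e+10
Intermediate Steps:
l(j) = (1 + j)/(-30 + j)
V = 512/15 (V = ((1 + 15)/(-30 + 15))*(-32) = (16/(-15))*(-32) = -1/15*16*(-32) = -16/15*(-32) = 512/15 ≈ 34.133)
(-32329 - 272480)*((-216368 + 53096) + V) = (-32329 - 272480)*((-216368 + 53096) + 512/15) = -304809*(-163272 + 512/15) = -304809*(-2448568/15) = 248781854504/5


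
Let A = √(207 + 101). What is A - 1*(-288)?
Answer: 288 + 2*√77 ≈ 305.55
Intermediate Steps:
A = 2*√77 (A = √308 = 2*√77 ≈ 17.550)
A - 1*(-288) = 2*√77 - 1*(-288) = 2*√77 + 288 = 288 + 2*√77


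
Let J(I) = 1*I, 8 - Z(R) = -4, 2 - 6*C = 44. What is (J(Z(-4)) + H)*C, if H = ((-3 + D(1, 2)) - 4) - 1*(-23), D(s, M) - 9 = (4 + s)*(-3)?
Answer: -154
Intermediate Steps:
C = -7 (C = 1/3 - 1/6*44 = 1/3 - 22/3 = -7)
Z(R) = 12 (Z(R) = 8 - 1*(-4) = 8 + 4 = 12)
D(s, M) = -3 - 3*s (D(s, M) = 9 + (4 + s)*(-3) = 9 + (-12 - 3*s) = -3 - 3*s)
J(I) = I
H = 10 (H = ((-3 + (-3 - 3*1)) - 4) - 1*(-23) = ((-3 + (-3 - 3)) - 4) + 23 = ((-3 - 6) - 4) + 23 = (-9 - 4) + 23 = -13 + 23 = 10)
(J(Z(-4)) + H)*C = (12 + 10)*(-7) = 22*(-7) = -154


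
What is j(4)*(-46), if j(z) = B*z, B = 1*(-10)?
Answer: 1840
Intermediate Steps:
B = -10
j(z) = -10*z
j(4)*(-46) = -10*4*(-46) = -40*(-46) = 1840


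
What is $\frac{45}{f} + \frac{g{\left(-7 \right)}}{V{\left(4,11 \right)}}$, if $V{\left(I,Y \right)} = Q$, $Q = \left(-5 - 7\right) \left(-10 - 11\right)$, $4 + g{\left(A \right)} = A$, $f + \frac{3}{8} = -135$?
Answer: $- \frac{34211}{90972} \approx -0.37606$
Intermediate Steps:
$f = - \frac{1083}{8}$ ($f = - \frac{3}{8} - 135 = - \frac{1083}{8} \approx -135.38$)
$g{\left(A \right)} = -4 + A$
$Q = 252$ ($Q = \left(-12\right) \left(-21\right) = 252$)
$V{\left(I,Y \right)} = 252$
$\frac{45}{f} + \frac{g{\left(-7 \right)}}{V{\left(4,11 \right)}} = \frac{45}{- \frac{1083}{8}} + \frac{-4 - 7}{252} = 45 \left(- \frac{8}{1083}\right) - \frac{11}{252} = - \frac{120}{361} - \frac{11}{252} = - \frac{34211}{90972}$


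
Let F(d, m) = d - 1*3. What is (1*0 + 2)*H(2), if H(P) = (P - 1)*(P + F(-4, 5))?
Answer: -10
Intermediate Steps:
F(d, m) = -3 + d (F(d, m) = d - 3 = -3 + d)
H(P) = (-1 + P)*(-7 + P) (H(P) = (P - 1)*(P + (-3 - 4)) = (-1 + P)*(P - 7) = (-1 + P)*(-7 + P))
(1*0 + 2)*H(2) = (1*0 + 2)*(7 + 2**2 - 8*2) = (0 + 2)*(7 + 4 - 16) = 2*(-5) = -10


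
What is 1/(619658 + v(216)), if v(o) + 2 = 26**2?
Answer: 1/620332 ≈ 1.6120e-6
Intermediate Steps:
v(o) = 674 (v(o) = -2 + 26**2 = -2 + 676 = 674)
1/(619658 + v(216)) = 1/(619658 + 674) = 1/620332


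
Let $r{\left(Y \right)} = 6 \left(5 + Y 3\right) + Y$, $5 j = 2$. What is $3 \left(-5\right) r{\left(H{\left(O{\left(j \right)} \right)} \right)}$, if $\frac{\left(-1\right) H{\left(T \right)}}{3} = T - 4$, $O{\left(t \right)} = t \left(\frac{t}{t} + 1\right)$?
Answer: $-3186$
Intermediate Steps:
$j = \frac{2}{5}$ ($j = \frac{1}{5} \cdot 2 = \frac{2}{5} \approx 0.4$)
$O{\left(t \right)} = 2 t$ ($O{\left(t \right)} = t \left(1 + 1\right) = t 2 = 2 t$)
$H{\left(T \right)} = 12 - 3 T$ ($H{\left(T \right)} = - 3 \left(T - 4\right) = - 3 \left(-4 + T\right) = 12 - 3 T$)
$r{\left(Y \right)} = 30 + 19 Y$ ($r{\left(Y \right)} = 6 \left(5 + 3 Y\right) + Y = \left(30 + 18 Y\right) + Y = 30 + 19 Y$)
$3 \left(-5\right) r{\left(H{\left(O{\left(j \right)} \right)} \right)} = 3 \left(-5\right) \left(30 + 19 \left(12 - 3 \cdot 2 \cdot \frac{2}{5}\right)\right) = - 15 \left(30 + 19 \left(12 - \frac{12}{5}\right)\right) = - 15 \left(30 + 19 \cdot \frac{48}{5}\right) = - 15 \left(30 + \frac{912}{5}\right) = \left(-15\right) \frac{1062}{5} = -3186$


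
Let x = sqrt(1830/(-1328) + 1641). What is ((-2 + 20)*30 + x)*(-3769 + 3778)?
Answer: 4860 + 9*sqrt(180725694)/332 ≈ 5224.4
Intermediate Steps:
x = sqrt(180725694)/332 (x = sqrt(1830*(-1/1328) + 1641) = sqrt(-915/664 + 1641) = sqrt(1088709/664) = sqrt(180725694)/332 ≈ 40.492)
((-2 + 20)*30 + x)*(-3769 + 3778) = ((-2 + 20)*30 + sqrt(180725694)/332)*(-3769 + 3778) = (18*30 + sqrt(180725694)/332)*9 = (540 + sqrt(180725694)/332)*9 = 4860 + 9*sqrt(180725694)/332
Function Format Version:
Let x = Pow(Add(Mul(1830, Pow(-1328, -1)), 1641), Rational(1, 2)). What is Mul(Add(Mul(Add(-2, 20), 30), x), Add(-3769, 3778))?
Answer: Add(4860, Mul(Rational(9, 332), Pow(180725694, Rational(1, 2)))) ≈ 5224.4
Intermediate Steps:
x = Mul(Rational(1, 332), Pow(180725694, Rational(1, 2))) (x = Pow(Add(Mul(1830, Rational(-1, 1328)), 1641), Rational(1, 2)) = Pow(Add(Rational(-915, 664), 1641), Rational(1, 2)) = Pow(Rational(1088709, 664), Rational(1, 2)) = Mul(Rational(1, 332), Pow(180725694, Rational(1, 2))) ≈ 40.492)
Mul(Add(Mul(Add(-2, 20), 30), x), Add(-3769, 3778)) = Mul(Add(Mul(Add(-2, 20), 30), Mul(Rational(1, 332), Pow(180725694, Rational(1, 2)))), Add(-3769, 3778)) = Mul(Add(Mul(18, 30), Mul(Rational(1, 332), Pow(180725694, Rational(1, 2)))), 9) = Mul(Add(540, Mul(Rational(1, 332), Pow(180725694, Rational(1, 2)))), 9) = Add(4860, Mul(Rational(9, 332), Pow(180725694, Rational(1, 2))))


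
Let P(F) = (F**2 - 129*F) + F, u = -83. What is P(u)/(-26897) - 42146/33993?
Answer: -1728920371/914309721 ≈ -1.8910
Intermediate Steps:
P(F) = F**2 - 128*F
P(u)/(-26897) - 42146/33993 = -83*(-128 - 83)/(-26897) - 42146/33993 = -83*(-211)*(-1/26897) - 42146*1/33993 = 17513*(-1/26897) - 42146/33993 = -17513/26897 - 42146/33993 = -1728920371/914309721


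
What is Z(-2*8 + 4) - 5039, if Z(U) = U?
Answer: -5051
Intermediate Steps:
Z(-2*8 + 4) - 5039 = (-2*8 + 4) - 5039 = (-16 + 4) - 5039 = -12 - 5039 = -5051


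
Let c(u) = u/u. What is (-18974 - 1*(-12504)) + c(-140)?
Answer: -6469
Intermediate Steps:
c(u) = 1
(-18974 - 1*(-12504)) + c(-140) = (-18974 - 1*(-12504)) + 1 = (-18974 + 12504) + 1 = -6470 + 1 = -6469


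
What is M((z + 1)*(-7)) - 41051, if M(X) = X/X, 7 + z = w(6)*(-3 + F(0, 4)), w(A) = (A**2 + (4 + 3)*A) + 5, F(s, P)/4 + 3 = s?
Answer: -41050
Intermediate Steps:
F(s, P) = -12 + 4*s
w(A) = 5 + A**2 + 7*A (w(A) = (A**2 + 7*A) + 5 = 5 + A**2 + 7*A)
z = -1252 (z = -7 + (5 + 6**2 + 7*6)*(-3 + (-12 + 4*0)) = -7 + (5 + 36 + 42)*(-3 + (-12 + 0)) = -7 + 83*(-3 - 12) = -7 + 83*(-15) = -7 - 1245 = -1252)
M(X) = 1
M((z + 1)*(-7)) - 41051 = 1 - 41051 = -41050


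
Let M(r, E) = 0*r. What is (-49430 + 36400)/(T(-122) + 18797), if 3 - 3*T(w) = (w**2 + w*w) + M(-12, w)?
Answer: -19545/13313 ≈ -1.4681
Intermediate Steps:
M(r, E) = 0
T(w) = 1 - 2*w**2/3 (T(w) = 1 - ((w**2 + w*w) + 0)/3 = 1 - ((w**2 + w**2) + 0)/3 = 1 - (2*w**2 + 0)/3 = 1 - 2*w**2/3)
(-49430 + 36400)/(T(-122) + 18797) = (-49430 + 36400)/((1 - 2/3*(-122)**2) + 18797) = -13030/((1 - 2/3*14884) + 18797) = -13030/((1 - 29768/3) + 18797) = -13030/(-29765/3 + 18797) = -13030/26626/3 = -13030*3/26626 = -19545/13313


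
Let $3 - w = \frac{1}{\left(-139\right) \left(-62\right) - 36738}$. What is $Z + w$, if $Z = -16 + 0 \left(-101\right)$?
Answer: $- \frac{365559}{28120} \approx -13.0$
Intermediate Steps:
$Z = -16$ ($Z = -16 + 0 = -16$)
$w = \frac{84361}{28120}$ ($w = 3 - \frac{1}{\left(-139\right) \left(-62\right) - 36738} = 3 - \frac{1}{8618 - 36738} = 3 - \frac{1}{-28120} = 3 - - \frac{1}{28120} = 3 + \frac{1}{28120} = \frac{84361}{28120} \approx 3.0$)
$Z + w = -16 + \frac{84361}{28120} = - \frac{365559}{28120}$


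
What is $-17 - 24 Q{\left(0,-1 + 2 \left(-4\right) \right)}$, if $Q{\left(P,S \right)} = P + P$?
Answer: $-17$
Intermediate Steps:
$Q{\left(P,S \right)} = 2 P$
$-17 - 24 Q{\left(0,-1 + 2 \left(-4\right) \right)} = -17 - 24 \cdot 2 \cdot 0 = -17 - 0 = -17 + 0 = -17$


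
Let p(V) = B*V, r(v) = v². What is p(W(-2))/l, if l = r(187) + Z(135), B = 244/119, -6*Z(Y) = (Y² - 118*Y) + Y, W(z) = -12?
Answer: -732/1028279 ≈ -0.00071187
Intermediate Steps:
Z(Y) = -Y²/6 + 39*Y/2 (Z(Y) = -((Y² - 118*Y) + Y)/6 = -(Y² - 117*Y)/6 = -Y²/6 + 39*Y/2)
B = 244/119 (B = 244*(1/119) = 244/119 ≈ 2.0504)
p(V) = 244*V/119
l = 34564 (l = 187² + (⅙)*135*(117 - 1*135) = 34969 + (⅙)*135*(117 - 135) = 34969 + (⅙)*135*(-18) = 34969 - 405 = 34564)
p(W(-2))/l = ((244/119)*(-12))/34564 = -2928/119*1/34564 = -732/1028279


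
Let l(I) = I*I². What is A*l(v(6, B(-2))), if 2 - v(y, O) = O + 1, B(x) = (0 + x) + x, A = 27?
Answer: 3375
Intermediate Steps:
B(x) = 2*x (B(x) = x + x = 2*x)
v(y, O) = 1 - O (v(y, O) = 2 - (O + 1) = 2 - (1 + O) = 2 + (-1 - O) = 1 - O)
l(I) = I³
A*l(v(6, B(-2))) = 27*(1 - 2*(-2))³ = 27*(1 - 1*(-4))³ = 27*(1 + 4)³ = 27*5³ = 27*125 = 3375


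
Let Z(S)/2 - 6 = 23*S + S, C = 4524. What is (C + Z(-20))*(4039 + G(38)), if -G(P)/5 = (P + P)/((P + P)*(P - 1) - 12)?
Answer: 505504254/35 ≈ 1.4443e+7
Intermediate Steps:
Z(S) = 12 + 48*S (Z(S) = 12 + 2*(23*S + S) = 12 + 2*(24*S) = 12 + 48*S)
G(P) = -10*P/(-12 + 2*P*(-1 + P)) (G(P) = -5*(P + P)/((P + P)*(P - 1) - 12) = -5*2*P/((2*P)*(-1 + P) - 12) = -5*2*P/(2*P*(-1 + P) - 12) = -5*2*P/(-12 + 2*P*(-1 + P)) = -10*P/(-12 + 2*P*(-1 + P)))
(C + Z(-20))*(4039 + G(38)) = (4524 + (12 + 48*(-20)))*(4039 + 5*38/(6 + 38 - 1*38²)) = (4524 + (12 - 960))*(4039 + 5*38/(6 + 38 - 1*1444)) = (4524 - 948)*(4039 + 5*38/(6 + 38 - 1444)) = 3576*(4039 + 5*38/(-1400)) = 3576*(4039 + 5*38*(-1/1400)) = 3576*(4039 - 19/140) = 3576*(565441/140) = 505504254/35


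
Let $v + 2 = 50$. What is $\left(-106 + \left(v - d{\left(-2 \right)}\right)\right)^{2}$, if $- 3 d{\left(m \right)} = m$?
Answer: $\frac{30976}{9} \approx 3441.8$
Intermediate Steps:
$v = 48$ ($v = -2 + 50 = 48$)
$d{\left(m \right)} = - \frac{m}{3}$
$\left(-106 + \left(v - d{\left(-2 \right)}\right)\right)^{2} = \left(-106 + \left(48 - \left(- \frac{1}{3}\right) \left(-2\right)\right)\right)^{2} = \left(-106 + \left(48 - \frac{2}{3}\right)\right)^{2} = \left(-106 + \frac{142}{3}\right)^{2} = \left(- \frac{176}{3}\right)^{2} = \frac{30976}{9}$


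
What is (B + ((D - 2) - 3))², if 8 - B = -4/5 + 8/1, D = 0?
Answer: 441/25 ≈ 17.640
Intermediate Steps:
B = ⅘ (B = 8 - (-4/5 + 8/1) = 8 - (-4*⅕ + 8*1) = 8 - (-⅘ + 8) = 8 - 1*36/5 = 8 - 36/5 = ⅘ ≈ 0.80000)
(B + ((D - 2) - 3))² = (⅘ + ((0 - 2) - 3))² = (⅘ + (-2 - 3))² = (⅘ - 5)² = (-21/5)² = 441/25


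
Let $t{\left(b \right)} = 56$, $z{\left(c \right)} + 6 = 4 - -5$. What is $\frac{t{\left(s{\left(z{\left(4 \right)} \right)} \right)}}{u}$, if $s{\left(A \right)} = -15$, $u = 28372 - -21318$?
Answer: $\frac{28}{24845} \approx 0.001127$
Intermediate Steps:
$z{\left(c \right)} = 3$ ($z{\left(c \right)} = -6 + \left(4 - -5\right) = -6 + \left(4 + 5\right) = -6 + 9 = 3$)
$u = 49690$ ($u = 28372 + 21318 = 49690$)
$\frac{t{\left(s{\left(z{\left(4 \right)} \right)} \right)}}{u} = \frac{56}{49690} = 56 \cdot \frac{1}{49690} = \frac{28}{24845}$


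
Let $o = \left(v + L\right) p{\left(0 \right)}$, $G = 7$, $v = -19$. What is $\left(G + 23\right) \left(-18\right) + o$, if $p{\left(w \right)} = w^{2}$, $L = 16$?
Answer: $-540$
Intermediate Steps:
$o = 0$ ($o = \left(-19 + 16\right) 0^{2} = \left(-3\right) 0 = 0$)
$\left(G + 23\right) \left(-18\right) + o = \left(7 + 23\right) \left(-18\right) + 0 = 30 \left(-18\right) + 0 = -540 + 0 = -540$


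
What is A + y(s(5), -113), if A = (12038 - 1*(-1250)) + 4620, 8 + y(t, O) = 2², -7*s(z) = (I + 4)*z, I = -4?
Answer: 17904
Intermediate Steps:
s(z) = 0 (s(z) = -(-4 + 4)*z/7 = -0*z = -⅐*0 = 0)
y(t, O) = -4 (y(t, O) = -8 + 2² = -8 + 4 = -4)
A = 17908 (A = (12038 + 1250) + 4620 = 13288 + 4620 = 17908)
A + y(s(5), -113) = 17908 - 4 = 17904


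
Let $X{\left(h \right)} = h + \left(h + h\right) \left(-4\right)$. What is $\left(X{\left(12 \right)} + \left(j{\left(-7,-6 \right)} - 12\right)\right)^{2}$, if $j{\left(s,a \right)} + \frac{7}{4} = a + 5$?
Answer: $\frac{156025}{16} \approx 9751.6$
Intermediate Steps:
$j{\left(s,a \right)} = \frac{13}{4} + a$ ($j{\left(s,a \right)} = - \frac{7}{4} + \left(a + 5\right) = - \frac{7}{4} + \left(5 + a\right) = \frac{13}{4} + a$)
$X{\left(h \right)} = - 7 h$ ($X{\left(h \right)} = h + 2 h \left(-4\right) = h - 8 h = - 7 h$)
$\left(X{\left(12 \right)} + \left(j{\left(-7,-6 \right)} - 12\right)\right)^{2} = \left(\left(-7\right) 12 + \left(\left(\frac{13}{4} - 6\right) - 12\right)\right)^{2} = \left(-84 - \frac{59}{4}\right)^{2} = \left(- \frac{395}{4}\right)^{2} = \frac{156025}{16}$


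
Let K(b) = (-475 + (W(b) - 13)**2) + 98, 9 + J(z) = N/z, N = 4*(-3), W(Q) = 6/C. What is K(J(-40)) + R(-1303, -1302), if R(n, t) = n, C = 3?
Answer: -1559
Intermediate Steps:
W(Q) = 2 (W(Q) = 6/3 = 6*(1/3) = 2)
N = -12
J(z) = -9 - 12/z
K(b) = -256 (K(b) = (-475 + (2 - 13)**2) + 98 = (-475 + (-11)**2) + 98 = (-475 + 121) + 98 = -354 + 98 = -256)
K(J(-40)) + R(-1303, -1302) = -256 - 1303 = -1559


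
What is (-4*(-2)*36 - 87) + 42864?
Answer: 43065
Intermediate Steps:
(-4*(-2)*36 - 87) + 42864 = (8*36 - 87) + 42864 = (288 - 87) + 42864 = 201 + 42864 = 43065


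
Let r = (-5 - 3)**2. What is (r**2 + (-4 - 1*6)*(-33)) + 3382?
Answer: 7808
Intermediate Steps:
r = 64 (r = (-8)**2 = 64)
(r**2 + (-4 - 1*6)*(-33)) + 3382 = (64**2 + (-4 - 1*6)*(-33)) + 3382 = (4096 + (-4 - 6)*(-33)) + 3382 = (4096 - 10*(-33)) + 3382 = (4096 + 330) + 3382 = 4426 + 3382 = 7808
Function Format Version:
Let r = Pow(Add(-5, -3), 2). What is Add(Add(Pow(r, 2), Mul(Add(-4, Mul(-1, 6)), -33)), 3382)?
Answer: 7808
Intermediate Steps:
r = 64 (r = Pow(-8, 2) = 64)
Add(Add(Pow(r, 2), Mul(Add(-4, Mul(-1, 6)), -33)), 3382) = Add(Add(Pow(64, 2), Mul(Add(-4, Mul(-1, 6)), -33)), 3382) = Add(Add(4096, Mul(Add(-4, -6), -33)), 3382) = Add(Add(4096, Mul(-10, -33)), 3382) = Add(Add(4096, 330), 3382) = Add(4426, 3382) = 7808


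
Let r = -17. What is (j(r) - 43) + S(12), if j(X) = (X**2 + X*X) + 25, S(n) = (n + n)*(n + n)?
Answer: 1136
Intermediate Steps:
S(n) = 4*n**2 (S(n) = (2*n)*(2*n) = 4*n**2)
j(X) = 25 + 2*X**2 (j(X) = (X**2 + X**2) + 25 = 2*X**2 + 25 = 25 + 2*X**2)
(j(r) - 43) + S(12) = ((25 + 2*(-17)**2) - 43) + 4*12**2 = ((25 + 2*289) - 43) + 4*144 = ((25 + 578) - 43) + 576 = (603 - 43) + 576 = 560 + 576 = 1136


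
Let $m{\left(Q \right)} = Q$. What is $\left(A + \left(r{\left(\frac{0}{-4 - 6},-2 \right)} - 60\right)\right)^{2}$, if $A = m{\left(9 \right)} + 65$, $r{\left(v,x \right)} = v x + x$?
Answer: $144$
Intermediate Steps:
$r{\left(v,x \right)} = x + v x$
$A = 74$ ($A = 9 + 65 = 74$)
$\left(A + \left(r{\left(\frac{0}{-4 - 6},-2 \right)} - 60\right)\right)^{2} = \left(74 - \left(60 + 2 \left(1 + \frac{0}{-4 - 6}\right)\right)\right)^{2} = \left(74 - \left(60 + 2 \left(1 + \frac{0}{-10}\right)\right)\right)^{2} = \left(74 - \left(60 + 2 \left(1 + 0 \left(- \frac{1}{10}\right)\right)\right)\right)^{2} = \left(74 - \left(60 + 2 \left(1 + 0\right)\right)\right)^{2} = \left(74 - 62\right)^{2} = 12^{2} = 144$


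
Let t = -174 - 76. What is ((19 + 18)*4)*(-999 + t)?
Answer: -184852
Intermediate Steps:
t = -250
((19 + 18)*4)*(-999 + t) = ((19 + 18)*4)*(-999 - 250) = (37*4)*(-1249) = 148*(-1249) = -184852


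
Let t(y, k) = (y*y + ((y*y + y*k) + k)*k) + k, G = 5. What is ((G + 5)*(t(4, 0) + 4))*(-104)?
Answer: -20800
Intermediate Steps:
t(y, k) = k + y² + k*(k + y² + k*y) (t(y, k) = (y² + ((y² + k*y) + k)*k) + k = (y² + (k + y² + k*y)*k) + k = (y² + k*(k + y² + k*y)) + k = k + y² + k*(k + y² + k*y))
((G + 5)*(t(4, 0) + 4))*(-104) = ((5 + 5)*((0 + 0² + 4² + 0*4² + 4*0²) + 4))*(-104) = (10*((0 + 0 + 16 + 0*16 + 4*0) + 4))*(-104) = (10*((0 + 0 + 16 + 0 + 0) + 4))*(-104) = (10*(16 + 4))*(-104) = (10*20)*(-104) = 200*(-104) = -20800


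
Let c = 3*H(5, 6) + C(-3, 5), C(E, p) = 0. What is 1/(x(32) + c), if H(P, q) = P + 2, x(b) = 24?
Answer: 1/45 ≈ 0.022222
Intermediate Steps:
H(P, q) = 2 + P
c = 21 (c = 3*(2 + 5) + 0 = 3*7 + 0 = 21 + 0 = 21)
1/(x(32) + c) = 1/(24 + 21) = 1/45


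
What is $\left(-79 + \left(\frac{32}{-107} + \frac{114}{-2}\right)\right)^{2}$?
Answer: $\frac{212693056}{11449} \approx 18577.0$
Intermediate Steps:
$\left(-79 + \left(\frac{32}{-107} + \frac{114}{-2}\right)\right)^{2} = \left(-79 + \left(32 \left(- \frac{1}{107}\right) + 114 \left(- \frac{1}{2}\right)\right)\right)^{2} = \left(-79 - \frac{6131}{107}\right)^{2} = \left(- \frac{14584}{107}\right)^{2} = \frac{212693056}{11449}$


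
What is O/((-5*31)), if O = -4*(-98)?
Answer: -392/155 ≈ -2.5290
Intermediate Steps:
O = 392
O/((-5*31)) = 392/((-5*31)) = 392/(-155) = 392*(-1/155) = -392/155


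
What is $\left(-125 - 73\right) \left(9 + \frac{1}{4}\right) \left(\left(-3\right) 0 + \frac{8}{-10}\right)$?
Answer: $\frac{7326}{5} \approx 1465.2$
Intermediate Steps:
$\left(-125 - 73\right) \left(9 + \frac{1}{4}\right) \left(\left(-3\right) 0 + \frac{8}{-10}\right) = \left(-125 - 73\right) \left(9 + \frac{1}{4}\right) \left(0 + 8 \left(- \frac{1}{10}\right)\right) = - 198 \frac{37 \left(0 - \frac{4}{5}\right)}{4} = - 198 \cdot \frac{37}{4} \left(- \frac{4}{5}\right) = \left(-198\right) \left(- \frac{37}{5}\right) = \frac{7326}{5}$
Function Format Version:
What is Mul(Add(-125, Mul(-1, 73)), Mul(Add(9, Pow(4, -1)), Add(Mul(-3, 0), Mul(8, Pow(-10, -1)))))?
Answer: Rational(7326, 5) ≈ 1465.2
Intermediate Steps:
Mul(Add(-125, Mul(-1, 73)), Mul(Add(9, Pow(4, -1)), Add(Mul(-3, 0), Mul(8, Pow(-10, -1))))) = Mul(Add(-125, -73), Mul(Add(9, Rational(1, 4)), Add(0, Mul(8, Rational(-1, 10))))) = Mul(-198, Mul(Rational(37, 4), Add(0, Rational(-4, 5)))) = Mul(-198, Mul(Rational(37, 4), Rational(-4, 5))) = Mul(-198, Rational(-37, 5)) = Rational(7326, 5)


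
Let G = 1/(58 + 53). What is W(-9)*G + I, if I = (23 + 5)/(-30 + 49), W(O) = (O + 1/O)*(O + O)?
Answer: 6224/2109 ≈ 2.9512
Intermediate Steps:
W(O) = 2*O*(O + 1/O) (W(O) = (O + 1/O)*(2*O) = 2*O*(O + 1/O))
G = 1/111 ≈ 0.0090090
I = 28/19 ≈ 1.4737
W(-9)*G + I = (2 + 2*(-9)**2)*(1/111) + 28/19 = (2 + 2*81)*(1/111) + 28/19 = (2 + 162)*(1/111) + 28/19 = 164*(1/111) + 28/19 = 164/111 + 28/19 = 6224/2109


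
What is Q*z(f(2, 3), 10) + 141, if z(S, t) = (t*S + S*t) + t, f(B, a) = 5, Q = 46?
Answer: 5201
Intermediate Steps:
z(S, t) = t + 2*S*t (z(S, t) = (S*t + S*t) + t = 2*S*t + t = t + 2*S*t)
Q*z(f(2, 3), 10) + 141 = 46*(10*(1 + 2*5)) + 141 = 46*(10*(1 + 10)) + 141 = 46*(10*11) + 141 = 46*110 + 141 = 5060 + 141 = 5201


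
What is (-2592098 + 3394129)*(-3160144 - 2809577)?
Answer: -4787901303351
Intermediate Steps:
(-2592098 + 3394129)*(-3160144 - 2809577) = 802031*(-5969721) = -4787901303351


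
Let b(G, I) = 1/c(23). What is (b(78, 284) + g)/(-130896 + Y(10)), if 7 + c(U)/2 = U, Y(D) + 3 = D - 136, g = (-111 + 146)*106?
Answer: -118721/4192800 ≈ -0.028315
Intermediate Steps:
g = 3710 (g = 35*106 = 3710)
Y(D) = -139 + D (Y(D) = -3 + (D - 136) = -3 + (-136 + D) = -139 + D)
c(U) = -14 + 2*U
b(G, I) = 1/32 (b(G, I) = 1/(-14 + 2*23) = 1/(-14 + 46) = 1/32)
(b(78, 284) + g)/(-130896 + Y(10)) = (1/32 + 3710)/(-130896 + (-139 + 10)) = 118721/(32*(-130896 - 129)) = (118721/32)/(-131025) = (118721/32)*(-1/131025) = -118721/4192800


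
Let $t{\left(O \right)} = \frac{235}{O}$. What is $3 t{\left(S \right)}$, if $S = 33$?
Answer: $\frac{235}{11} \approx 21.364$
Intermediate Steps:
$3 t{\left(S \right)} = 3 \cdot \frac{235}{33} = \frac{235}{11}$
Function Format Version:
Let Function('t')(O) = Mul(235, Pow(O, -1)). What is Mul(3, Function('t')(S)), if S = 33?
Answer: Rational(235, 11) ≈ 21.364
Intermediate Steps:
Mul(3, Function('t')(S)) = Mul(3, Mul(235, Pow(33, -1))) = Mul(3, Mul(235, Rational(1, 33))) = Mul(3, Rational(235, 33)) = Rational(235, 11)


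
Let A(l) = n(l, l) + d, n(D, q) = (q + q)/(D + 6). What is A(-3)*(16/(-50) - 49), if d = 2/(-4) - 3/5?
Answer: 38223/250 ≈ 152.89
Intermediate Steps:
n(D, q) = 2*q/(6 + D) (n(D, q) = (2*q)/(6 + D) = 2*q/(6 + D))
d = -11/10 (d = 2*(-1/4) - 3*1/5 = -1/2 - 3/5 = -11/10 ≈ -1.1000)
A(l) = -11/10 + 2*l/(6 + l) (A(l) = 2*l/(6 + l) - 11/10 = -11/10 + 2*l/(6 + l))
A(-3)*(16/(-50) - 49) = (3*(-22 + 3*(-3))/(10*(6 - 3)))*(16/(-50) - 49) = ((3/10)*(-22 - 9)/3)*(16*(-1/50) - 49) = ((3/10)*(1/3)*(-31))*(-8/25 - 49) = -31/10*(-1233/25) = 38223/250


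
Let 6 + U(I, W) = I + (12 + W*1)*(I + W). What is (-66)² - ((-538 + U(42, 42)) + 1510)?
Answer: -1188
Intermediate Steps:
U(I, W) = -6 + I + (12 + W)*(I + W) (U(I, W) = -6 + (I + (12 + W*1)*(I + W)) = -6 + (I + (12 + W)*(I + W)) = -6 + I + (12 + W)*(I + W))
(-66)² - ((-538 + U(42, 42)) + 1510) = (-66)² - ((-538 + (-6 + 42² + 12*42 + 13*42 + 42*42)) + 1510) = 4356 - ((-538 + (-6 + 1764 + 504 + 546 + 1764)) + 1510) = 4356 - ((-538 + 4572) + 1510) = 4356 - (4034 + 1510) = 4356 - 1*5544 = 4356 - 5544 = -1188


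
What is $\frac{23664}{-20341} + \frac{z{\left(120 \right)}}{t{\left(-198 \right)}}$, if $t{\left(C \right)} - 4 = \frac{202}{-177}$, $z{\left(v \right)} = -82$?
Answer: $- \frac{153601629}{5146273} \approx -29.847$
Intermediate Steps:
$t{\left(C \right)} = \frac{506}{177}$ ($t{\left(C \right)} = 4 + \frac{202}{-177} = 4 + 202 \left(- \frac{1}{177}\right) = 4 - \frac{202}{177} = \frac{506}{177}$)
$\frac{23664}{-20341} + \frac{z{\left(120 \right)}}{t{\left(-198 \right)}} = \frac{23664}{-20341} - \frac{82}{\frac{506}{177}} = 23664 \left(- \frac{1}{20341}\right) - \frac{7257}{253} = - \frac{23664}{20341} - \frac{7257}{253} = - \frac{153601629}{5146273}$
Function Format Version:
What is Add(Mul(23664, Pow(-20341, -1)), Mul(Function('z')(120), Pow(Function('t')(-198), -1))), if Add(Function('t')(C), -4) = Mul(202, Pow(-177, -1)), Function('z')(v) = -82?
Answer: Rational(-153601629, 5146273) ≈ -29.847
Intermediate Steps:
Function('t')(C) = Rational(506, 177) (Function('t')(C) = Add(4, Mul(202, Pow(-177, -1))) = Add(4, Mul(202, Rational(-1, 177))) = Add(4, Rational(-202, 177)) = Rational(506, 177))
Add(Mul(23664, Pow(-20341, -1)), Mul(Function('z')(120), Pow(Function('t')(-198), -1))) = Add(Mul(23664, Pow(-20341, -1)), Mul(-82, Pow(Rational(506, 177), -1))) = Add(Mul(23664, Rational(-1, 20341)), Mul(-82, Rational(177, 506))) = Add(Rational(-23664, 20341), Rational(-7257, 253)) = Rational(-153601629, 5146273)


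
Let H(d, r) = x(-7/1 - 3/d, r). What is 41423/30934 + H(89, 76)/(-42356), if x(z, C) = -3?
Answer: 877302695/655120252 ≈ 1.3391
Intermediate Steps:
H(d, r) = -3
41423/30934 + H(89, 76)/(-42356) = 41423/30934 - 3/(-42356) = 41423*(1/30934) - 3*(-1/42356) = 41423/30934 + 3/42356 = 877302695/655120252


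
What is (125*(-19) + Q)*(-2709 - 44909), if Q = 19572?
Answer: -818886746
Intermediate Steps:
(125*(-19) + Q)*(-2709 - 44909) = (125*(-19) + 19572)*(-2709 - 44909) = (-2375 + 19572)*(-47618) = 17197*(-47618) = -818886746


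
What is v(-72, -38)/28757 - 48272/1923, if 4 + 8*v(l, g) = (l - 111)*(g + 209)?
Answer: -11165447363/442397688 ≈ -25.238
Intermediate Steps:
v(l, g) = -1/2 + (-111 + l)*(209 + g)/8 (v(l, g) = -1/2 + ((l - 111)*(g + 209))/8 = -1/2 + ((-111 + l)*(209 + g))/8 = -1/2 + (-111 + l)*(209 + g)/8)
v(-72, -38)/28757 - 48272/1923 = (-23203/8 - 111/8*(-38) + (209/8)*(-72) + (1/8)*(-38)*(-72))/28757 - 48272/1923 = (-23203/8 + 2109/4 - 1881 + 342)*(1/28757) - 48272*1/1923 = -31297/8*1/28757 - 48272/1923 = -31297/230056 - 48272/1923 = -11165447363/442397688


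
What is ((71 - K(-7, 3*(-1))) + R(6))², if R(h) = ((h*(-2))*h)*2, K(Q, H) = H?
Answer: 4900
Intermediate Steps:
R(h) = -4*h² (R(h) = ((-2*h)*h)*2 = -2*h²*2 = -4*h²)
((71 - K(-7, 3*(-1))) + R(6))² = ((71 - 3*(-1)) - 4*6²)² = ((71 - 1*(-3)) - 4*36)² = ((71 + 3) - 144)² = (74 - 144)² = (-70)² = 4900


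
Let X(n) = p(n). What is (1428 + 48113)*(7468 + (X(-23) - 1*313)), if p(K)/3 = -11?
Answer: 352831002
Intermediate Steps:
p(K) = -33 (p(K) = 3*(-11) = -33)
X(n) = -33
(1428 + 48113)*(7468 + (X(-23) - 1*313)) = (1428 + 48113)*(7468 + (-33 - 1*313)) = 49541*(7468 + (-33 - 313)) = 49541*(7468 - 346) = 49541*7122 = 352831002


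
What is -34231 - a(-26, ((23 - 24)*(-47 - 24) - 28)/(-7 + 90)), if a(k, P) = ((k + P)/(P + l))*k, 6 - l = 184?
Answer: -504201871/14731 ≈ -34227.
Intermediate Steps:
l = -178 (l = 6 - 1*184 = 6 - 184 = -178)
a(k, P) = k*(P + k)/(-178 + P) (a(k, P) = ((k + P)/(P - 178))*k = ((P + k)/(-178 + P))*k = k*(P + k)/(-178 + P))
-34231 - a(-26, ((23 - 24)*(-47 - 24) - 28)/(-7 + 90)) = -34231 - (-26)*(((23 - 24)*(-47 - 24) - 28)/(-7 + 90) - 26)/(-178 + ((23 - 24)*(-47 - 24) - 28)/(-7 + 90)) = -34231 - (-26)*((-1*(-71) - 28)/83 - 26)/(-178 + (-1*(-71) - 28)/83) = -34231 - (-26)*((71 - 28)*(1/83) - 26)/(-178 + (71 - 28)*(1/83)) = -34231 - (-26)*(43*(1/83) - 26)/(-178 + 43*(1/83)) = -34231 - (-26)*(43/83 - 26)/(-178 + 43/83) = -34231 - (-26)*(-2115)/((-14731/83)*83) = -34231 - (-26)*(-83)*(-2115)/(14731*83) = -34231 - 1*(-54990/14731) = -34231 + 54990/14731 = -504201871/14731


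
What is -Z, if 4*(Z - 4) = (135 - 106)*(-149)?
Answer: 4305/4 ≈ 1076.3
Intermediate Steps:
Z = -4305/4 (Z = 4 + ((135 - 106)*(-149))/4 = 4 + (29*(-149))/4 = 4 + (1/4)*(-4321) = 4 - 4321/4 = -4305/4 ≈ -1076.3)
-Z = -1*(-4305/4) = 4305/4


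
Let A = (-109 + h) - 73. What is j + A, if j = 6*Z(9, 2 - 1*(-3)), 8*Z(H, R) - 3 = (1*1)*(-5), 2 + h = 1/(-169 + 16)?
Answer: -56765/306 ≈ -185.51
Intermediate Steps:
h = -307/153 (h = -2 + 1/(-169 + 16) = -2 + 1/(-153) = -2 - 1/153 = -307/153 ≈ -2.0065)
Z(H, R) = -¼ (Z(H, R) = 3/8 + ((1*1)*(-5))/8 = 3/8 + (1*(-5))/8 = 3/8 + (⅛)*(-5) = 3/8 - 5/8 = -¼)
j = -3/2 (j = 6*(-¼) = -3/2 ≈ -1.5000)
A = -28153/153 (A = (-109 - 307/153) - 73 = -16984/153 - 73 = -28153/153 ≈ -184.01)
j + A = -3/2 - 28153/153 = -56765/306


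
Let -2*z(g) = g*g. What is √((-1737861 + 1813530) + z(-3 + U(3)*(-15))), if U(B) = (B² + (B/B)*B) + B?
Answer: √49677 ≈ 222.88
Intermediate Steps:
U(B) = B² + 2*B (U(B) = (B² + 1*B) + B = (B² + B) + B = (B + B²) + B = B² + 2*B)
z(g) = -g²/2 (z(g) = -g*g/2 = -g²/2)
√((-1737861 + 1813530) + z(-3 + U(3)*(-15))) = √((-1737861 + 1813530) - (-3 + (3*(2 + 3))*(-15))²/2) = √(75669 - (-3 + (3*5)*(-15))²/2) = √(75669 - (-3 + 15*(-15))²/2) = √(75669 - (-3 - 225)²/2) = √(75669 - ½*(-228)²) = √(75669 - ½*51984) = √(75669 - 25992) = √49677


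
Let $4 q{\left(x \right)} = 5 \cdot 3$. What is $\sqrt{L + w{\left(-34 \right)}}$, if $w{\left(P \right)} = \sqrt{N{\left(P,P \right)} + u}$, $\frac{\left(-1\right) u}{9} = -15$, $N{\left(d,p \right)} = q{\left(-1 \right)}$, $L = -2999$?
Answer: $\frac{\sqrt{-11996 + 2 \sqrt{555}}}{2} \approx 54.655 i$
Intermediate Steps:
$q{\left(x \right)} = \frac{15}{4}$ ($q{\left(x \right)} = \frac{5 \cdot 3}{4} = \frac{1}{4} \cdot 15 = \frac{15}{4}$)
$N{\left(d,p \right)} = \frac{15}{4}$
$u = 135$ ($u = \left(-9\right) \left(-15\right) = 135$)
$w{\left(P \right)} = \frac{\sqrt{555}}{2}$ ($w{\left(P \right)} = \sqrt{\frac{15}{4} + 135} = \sqrt{\frac{555}{4}} = \frac{\sqrt{555}}{2}$)
$\sqrt{L + w{\left(-34 \right)}} = \sqrt{-2999 + \frac{\sqrt{555}}{2}}$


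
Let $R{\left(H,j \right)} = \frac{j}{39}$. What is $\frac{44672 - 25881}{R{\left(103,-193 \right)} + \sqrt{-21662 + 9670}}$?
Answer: $- \frac{141439857}{18277081} - \frac{57162222 i \sqrt{2998}}{18277081} \approx -7.7386 - 171.25 i$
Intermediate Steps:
$R{\left(H,j \right)} = \frac{j}{39}$ ($R{\left(H,j \right)} = j \frac{1}{39} = \frac{j}{39}$)
$\frac{44672 - 25881}{R{\left(103,-193 \right)} + \sqrt{-21662 + 9670}} = \frac{44672 - 25881}{\frac{1}{39} \left(-193\right) + \sqrt{-21662 + 9670}} = \frac{18791}{- \frac{193}{39} + \sqrt{-11992}} = \frac{18791}{- \frac{193}{39} + 2 i \sqrt{2998}}$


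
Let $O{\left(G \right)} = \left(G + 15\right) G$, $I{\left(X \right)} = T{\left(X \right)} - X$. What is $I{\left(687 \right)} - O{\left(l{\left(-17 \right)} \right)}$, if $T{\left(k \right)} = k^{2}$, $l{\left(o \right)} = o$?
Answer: $471248$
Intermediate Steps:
$I{\left(X \right)} = X^{2} - X$
$O{\left(G \right)} = G \left(15 + G\right)$ ($O{\left(G \right)} = \left(15 + G\right) G = G \left(15 + G\right)$)
$I{\left(687 \right)} - O{\left(l{\left(-17 \right)} \right)} = 687 \left(-1 + 687\right) - - 17 \left(15 - 17\right) = 687 \cdot 686 - \left(-17\right) \left(-2\right) = 471282 - 34 = 471248$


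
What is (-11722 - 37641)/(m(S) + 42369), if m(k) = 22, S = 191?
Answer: -49363/42391 ≈ -1.1645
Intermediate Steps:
(-11722 - 37641)/(m(S) + 42369) = (-11722 - 37641)/(22 + 42369) = -49363/42391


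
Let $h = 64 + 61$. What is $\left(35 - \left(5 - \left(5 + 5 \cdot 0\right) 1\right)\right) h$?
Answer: $4375$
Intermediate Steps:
$h = 125$
$\left(35 - \left(5 - \left(5 + 5 \cdot 0\right) 1\right)\right) h = \left(35 - \left(5 - \left(5 + 5 \cdot 0\right) 1\right)\right) 125 = \left(35 - \left(5 - \left(5 + 0\right) 1\right)\right) 125 = \left(35 + \left(-5 + 5 \cdot 1\right)\right) 125 = \left(35 + \left(-5 + 5\right)\right) 125 = \left(35 + 0\right) 125 = 35 \cdot 125 = 4375$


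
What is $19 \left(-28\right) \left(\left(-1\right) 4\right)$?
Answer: $2128$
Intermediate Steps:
$19 \left(-28\right) \left(\left(-1\right) 4\right) = \left(-532\right) \left(-4\right) = 2128$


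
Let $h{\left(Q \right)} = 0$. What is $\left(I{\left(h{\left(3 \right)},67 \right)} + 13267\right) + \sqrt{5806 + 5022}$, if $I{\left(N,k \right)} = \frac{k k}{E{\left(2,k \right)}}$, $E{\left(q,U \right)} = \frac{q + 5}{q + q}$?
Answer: $\frac{110825}{7} + 2 \sqrt{2707} \approx 15936.0$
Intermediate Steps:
$E{\left(q,U \right)} = \frac{5 + q}{2 q}$
$I{\left(N,k \right)} = \frac{4 k^{2}}{7}$ ($I{\left(N,k \right)} = \frac{k k}{\frac{1}{2} \cdot \frac{1}{2} \left(5 + 2\right)} = \frac{k^{2}}{\frac{1}{2} \cdot \frac{1}{2} \cdot 7} = \frac{k^{2}}{\frac{7}{4}} = k^{2} \cdot \frac{4}{7} = \frac{4 k^{2}}{7}$)
$\left(I{\left(h{\left(3 \right)},67 \right)} + 13267\right) + \sqrt{5806 + 5022} = \left(\frac{4 \cdot 67^{2}}{7} + 13267\right) + \sqrt{5806 + 5022} = \left(\frac{4}{7} \cdot 4489 + 13267\right) + \sqrt{10828} = \left(\frac{17956}{7} + 13267\right) + 2 \sqrt{2707} = \frac{110825}{7} + 2 \sqrt{2707}$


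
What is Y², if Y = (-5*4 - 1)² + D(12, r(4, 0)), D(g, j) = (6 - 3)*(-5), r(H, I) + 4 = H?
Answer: 181476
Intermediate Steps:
r(H, I) = -4 + H
D(g, j) = -15 (D(g, j) = 3*(-5) = -15)
Y = 426 (Y = (-5*4 - 1)² - 15 = (-20 - 1)² - 15 = (-21)² - 15 = 441 - 15 = 426)
Y² = 426² = 181476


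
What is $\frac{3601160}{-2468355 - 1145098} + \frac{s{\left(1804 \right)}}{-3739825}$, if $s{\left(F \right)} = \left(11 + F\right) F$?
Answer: $- \frac{5059818563356}{2702736373145} \approx -1.8721$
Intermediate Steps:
$s{\left(F \right)} = F \left(11 + F\right)$
$\frac{3601160}{-2468355 - 1145098} + \frac{s{\left(1804 \right)}}{-3739825} = \frac{3601160}{-2468355 - 1145098} + \frac{1804 \left(11 + 1804\right)}{-3739825} = \frac{3601160}{-2468355 - 1145098} + 1804 \cdot 1815 \left(- \frac{1}{3739825}\right) = \frac{3601160}{-3613453} + 3274260 \left(- \frac{1}{3739825}\right) = 3601160 \left(- \frac{1}{3613453}\right) - \frac{654852}{747965} = - \frac{3601160}{3613453} - \frac{654852}{747965} = - \frac{5059818563356}{2702736373145}$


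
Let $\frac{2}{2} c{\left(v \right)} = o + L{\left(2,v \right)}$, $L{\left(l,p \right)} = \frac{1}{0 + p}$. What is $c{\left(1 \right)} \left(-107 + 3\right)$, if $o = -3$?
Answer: $208$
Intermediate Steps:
$L{\left(l,p \right)} = \frac{1}{p}$
$c{\left(v \right)} = -3 + \frac{1}{v}$
$c{\left(1 \right)} \left(-107 + 3\right) = \left(-3 + 1^{-1}\right) \left(-107 + 3\right) = \left(-3 + 1\right) \left(-104\right) = \left(-2\right) \left(-104\right) = 208$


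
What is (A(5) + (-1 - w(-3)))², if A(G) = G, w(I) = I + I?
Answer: 100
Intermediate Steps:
w(I) = 2*I
(A(5) + (-1 - w(-3)))² = (5 + (-1 - 2*(-3)))² = (5 + (-1 - 1*(-6)))² = (5 + (-1 + 6))² = (5 + 5)² = 10² = 100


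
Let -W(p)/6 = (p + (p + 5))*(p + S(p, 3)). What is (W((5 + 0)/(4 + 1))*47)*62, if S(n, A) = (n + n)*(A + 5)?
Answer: -2080596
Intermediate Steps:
S(n, A) = 2*n*(5 + A) (S(n, A) = (2*n)*(5 + A) = 2*n*(5 + A))
W(p) = -102*p*(5 + 2*p) (W(p) = -6*(p + (p + 5))*(p + 2*p*(5 + 3)) = -6*(p + (5 + p))*(p + 2*p*8) = -6*(5 + 2*p)*(p + 16*p) = -6*(5 + 2*p)*17*p = -102*p*(5 + 2*p))
(W((5 + 0)/(4 + 1))*47)*62 = ((102*((5 + 0)/(4 + 1))*(-5 - 2*(5 + 0)/(4 + 1)))*47)*62 = ((102*(5/5)*(-5 - 10/5))*47)*62 = ((102*(5*(⅕))*(-5 - 10/5))*47)*62 = ((102*1*(-5 - 2*1))*47)*62 = ((102*1*(-5 - 2))*47)*62 = ((102*1*(-7))*47)*62 = -714*47*62 = -33558*62 = -2080596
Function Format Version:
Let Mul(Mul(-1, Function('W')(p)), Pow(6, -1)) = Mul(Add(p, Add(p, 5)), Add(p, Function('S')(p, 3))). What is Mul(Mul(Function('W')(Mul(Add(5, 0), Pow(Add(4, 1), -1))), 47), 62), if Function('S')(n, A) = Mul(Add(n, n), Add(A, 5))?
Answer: -2080596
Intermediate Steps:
Function('S')(n, A) = Mul(2, n, Add(5, A)) (Function('S')(n, A) = Mul(Mul(2, n), Add(5, A)) = Mul(2, n, Add(5, A)))
Function('W')(p) = Mul(-102, p, Add(5, Mul(2, p))) (Function('W')(p) = Mul(-6, Mul(Add(p, Add(p, 5)), Add(p, Mul(2, p, Add(5, 3))))) = Mul(-6, Mul(Add(p, Add(5, p)), Add(p, Mul(2, p, 8)))) = Mul(-6, Mul(Add(5, Mul(2, p)), Add(p, Mul(16, p)))) = Mul(-6, Mul(Add(5, Mul(2, p)), Mul(17, p))) = Mul(-6, Mul(17, p, Add(5, Mul(2, p)))) = Mul(-102, p, Add(5, Mul(2, p))))
Mul(Mul(Function('W')(Mul(Add(5, 0), Pow(Add(4, 1), -1))), 47), 62) = Mul(Mul(Mul(102, Mul(Add(5, 0), Pow(Add(4, 1), -1)), Add(-5, Mul(-2, Mul(Add(5, 0), Pow(Add(4, 1), -1))))), 47), 62) = Mul(Mul(Mul(102, Mul(5, Pow(5, -1)), Add(-5, Mul(-2, Mul(5, Pow(5, -1))))), 47), 62) = Mul(Mul(Mul(102, Mul(5, Rational(1, 5)), Add(-5, Mul(-2, Mul(5, Rational(1, 5))))), 47), 62) = Mul(Mul(Mul(102, 1, Add(-5, Mul(-2, 1))), 47), 62) = Mul(Mul(Mul(102, 1, Add(-5, -2)), 47), 62) = Mul(Mul(Mul(102, 1, -7), 47), 62) = Mul(Mul(-714, 47), 62) = Mul(-33558, 62) = -2080596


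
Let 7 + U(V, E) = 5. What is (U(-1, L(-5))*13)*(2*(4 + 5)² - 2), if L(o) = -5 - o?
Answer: -4160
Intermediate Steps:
U(V, E) = -2 (U(V, E) = -7 + 5 = -2)
(U(-1, L(-5))*13)*(2*(4 + 5)² - 2) = (-2*13)*(2*(4 + 5)² - 2) = -26*(2*9² - 2) = -26*(2*81 - 2) = -26*(162 - 2) = -26*160 = -4160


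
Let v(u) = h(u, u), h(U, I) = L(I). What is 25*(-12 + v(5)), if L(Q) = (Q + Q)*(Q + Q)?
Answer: 2200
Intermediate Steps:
L(Q) = 4*Q**2 (L(Q) = (2*Q)*(2*Q) = 4*Q**2)
h(U, I) = 4*I**2
v(u) = 4*u**2
25*(-12 + v(5)) = 25*(-12 + 4*5**2) = 25*(-12 + 4*25) = 25*(-12 + 100) = 25*88 = 2200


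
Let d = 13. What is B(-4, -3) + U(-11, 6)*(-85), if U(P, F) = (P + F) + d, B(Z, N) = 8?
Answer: -672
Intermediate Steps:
U(P, F) = 13 + F + P (U(P, F) = (P + F) + 13 = (F + P) + 13 = 13 + F + P)
B(-4, -3) + U(-11, 6)*(-85) = 8 + (13 + 6 - 11)*(-85) = 8 + 8*(-85) = 8 - 680 = -672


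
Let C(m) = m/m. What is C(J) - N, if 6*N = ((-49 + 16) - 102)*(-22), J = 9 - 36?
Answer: -494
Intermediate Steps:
J = -27
C(m) = 1
N = 495 (N = (((-49 + 16) - 102)*(-22))/6 = ((-33 - 102)*(-22))/6 = (-135*(-22))/6 = (⅙)*2970 = 495)
C(J) - N = 1 - 1*495 = 1 - 495 = -494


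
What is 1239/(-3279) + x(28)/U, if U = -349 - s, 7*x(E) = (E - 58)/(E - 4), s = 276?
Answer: -1444407/3825500 ≈ -0.37757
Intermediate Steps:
x(E) = (-58 + E)/(7*(-4 + E)) (x(E) = ((E - 58)/(E - 4))/7 = ((-58 + E)/(-4 + E))/7 = (-58 + E)/(7*(-4 + E)))
U = -625 (U = -349 - 1*276 = -349 - 276 = -625)
1239/(-3279) + x(28)/U = 1239/(-3279) + ((-58 + 28)/(7*(-4 + 28)))/(-625) = 1239*(-1/3279) + ((⅐)*(-30)/24)*(-1/625) = -413/1093 + ((⅐)*(1/24)*(-30))*(-1/625) = -413/1093 - 5/28*(-1/625) = -413/1093 + 1/3500 = -1444407/3825500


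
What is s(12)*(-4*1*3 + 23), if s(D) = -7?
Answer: -77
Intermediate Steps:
s(12)*(-4*1*3 + 23) = -7*(-4*1*3 + 23) = -7*(-4*3 + 23) = -7*(-12 + 23) = -7*11 = -77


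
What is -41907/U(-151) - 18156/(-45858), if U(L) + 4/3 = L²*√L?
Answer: 2137947076693562/5399966996356325 + 8599693563*I*√151/706524531775 ≈ 0.39592 + 0.14957*I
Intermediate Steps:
U(L) = -4/3 + L^(5/2) (U(L) = -4/3 + L²*√L = -4/3 + L^(5/2))
-41907/U(-151) - 18156/(-45858) = -41907/(-4/3 + (-151)^(5/2)) - 18156/(-45858) = -41907/(-4/3 + 22801*I*√151) - 18156*(-1/45858) = -41907/(-4/3 + 22801*I*√151) + 3026/7643 = 3026/7643 - 41907/(-4/3 + 22801*I*√151)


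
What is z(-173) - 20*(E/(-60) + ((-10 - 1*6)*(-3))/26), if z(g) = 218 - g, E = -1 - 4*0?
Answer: 13796/39 ≈ 353.74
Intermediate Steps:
E = -1 (E = -1 + 0 = -1)
z(-173) - 20*(E/(-60) + ((-10 - 1*6)*(-3))/26) = (218 - 1*(-173)) - 20*(-1/(-60) + ((-10 - 1*6)*(-3))/26) = (218 + 173) - 20*(-1*(-1/60) + ((-10 - 6)*(-3))*(1/26)) = 391 - 20*(1/60 - 16*(-3)*(1/26)) = 391 - 20*(1/60 + 48*(1/26)) = 391 - 20*(1/60 + 24/13) = 391 - 20*1453/780 = 391 - 1*1453/39 = 391 - 1453/39 = 13796/39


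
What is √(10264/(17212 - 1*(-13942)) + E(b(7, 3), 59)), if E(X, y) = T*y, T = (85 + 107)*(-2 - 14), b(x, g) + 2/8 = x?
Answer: 2*I*√10994616413557/15577 ≈ 425.73*I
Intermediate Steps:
b(x, g) = -¼ + x
T = -3072 (T = 192*(-16) = -3072)
E(X, y) = -3072*y
√(10264/(17212 - 1*(-13942)) + E(b(7, 3), 59)) = √(10264/(17212 - 1*(-13942)) - 3072*59) = √(10264/(17212 + 13942) - 181248) = √(10264/31154 - 181248) = √(10264*(1/31154) - 181248) = √(5132/15577 - 181248) = √(-2823294964/15577) = 2*I*√10994616413557/15577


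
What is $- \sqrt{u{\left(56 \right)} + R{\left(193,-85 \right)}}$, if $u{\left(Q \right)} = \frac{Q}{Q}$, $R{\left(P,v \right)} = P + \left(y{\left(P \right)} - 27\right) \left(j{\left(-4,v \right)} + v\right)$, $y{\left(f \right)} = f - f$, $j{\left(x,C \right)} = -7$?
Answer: $- \sqrt{2678} \approx -51.749$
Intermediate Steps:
$y{\left(f \right)} = 0$
$R{\left(P,v \right)} = 189 + P - 27 v$ ($R{\left(P,v \right)} = P + \left(0 - 27\right) \left(-7 + v\right) = P - 27 \left(-7 + v\right) = P - \left(-189 + 27 v\right) = 189 + P - 27 v$)
$u{\left(Q \right)} = 1$
$- \sqrt{u{\left(56 \right)} + R{\left(193,-85 \right)}} = - \sqrt{1 + \left(189 + 193 - -2295\right)} = - \sqrt{1 + \left(189 + 193 + 2295\right)} = - \sqrt{1 + 2677} = - \sqrt{2678}$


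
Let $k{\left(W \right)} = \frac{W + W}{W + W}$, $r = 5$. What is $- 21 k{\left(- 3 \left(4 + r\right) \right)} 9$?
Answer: $-189$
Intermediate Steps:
$k{\left(W \right)} = 1$ ($k{\left(W \right)} = \frac{2 W}{2 W} = 2 W \frac{1}{2 W} = 1$)
$- 21 k{\left(- 3 \left(4 + r\right) \right)} 9 = \left(-21\right) 1 \cdot 9 = \left(-21\right) 9 = -189$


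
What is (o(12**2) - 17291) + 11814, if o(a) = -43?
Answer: -5520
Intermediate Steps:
(o(12**2) - 17291) + 11814 = (-43 - 17291) + 11814 = -17334 + 11814 = -5520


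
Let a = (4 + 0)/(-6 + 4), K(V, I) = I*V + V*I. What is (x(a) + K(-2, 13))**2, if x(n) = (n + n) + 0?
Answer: 3136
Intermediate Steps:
K(V, I) = 2*I*V (K(V, I) = I*V + I*V = 2*I*V)
a = -2 (a = 4/(-2) = 4*(-1/2) = -2)
x(n) = 2*n (x(n) = 2*n + 0 = 2*n)
(x(a) + K(-2, 13))**2 = (2*(-2) + 2*13*(-2))**2 = (-4 - 52)**2 = (-56)**2 = 3136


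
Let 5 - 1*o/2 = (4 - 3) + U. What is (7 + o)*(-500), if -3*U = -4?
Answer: -18500/3 ≈ -6166.7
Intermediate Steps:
U = 4/3 (U = -⅓*(-4) = 4/3 ≈ 1.3333)
o = 16/3 (o = 10 - 2*((4 - 3) + 4/3) = 10 - 2*(1 + 4/3) = 10 - 2*7/3 = 10 - 14/3 = 16/3 ≈ 5.3333)
(7 + o)*(-500) = (7 + 16/3)*(-500) = (37/3)*(-500) = -18500/3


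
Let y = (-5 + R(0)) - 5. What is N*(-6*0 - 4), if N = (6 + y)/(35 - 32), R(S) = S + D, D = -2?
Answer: 8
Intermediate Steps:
R(S) = -2 + S (R(S) = S - 2 = -2 + S)
y = -12 (y = (-5 + (-2 + 0)) - 5 = (-5 - 2) - 5 = -7 - 5 = -12)
N = -2 (N = (6 - 12)/(35 - 32) = -6/3 = -6*1/3 = -2)
N*(-6*0 - 4) = -2*(-6*0 - 4) = -2*(0 - 4) = -2*(-4) = 8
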